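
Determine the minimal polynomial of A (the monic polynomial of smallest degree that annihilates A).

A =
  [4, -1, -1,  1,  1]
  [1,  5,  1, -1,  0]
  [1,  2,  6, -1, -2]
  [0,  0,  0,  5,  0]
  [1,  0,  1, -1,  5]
x^3 - 15*x^2 + 75*x - 125

The characteristic polynomial is χ_A(x) = (x - 5)^5, so the eigenvalues are known. The minimal polynomial is
  m_A(x) = Π_λ (x − λ)^{k_λ}
where k_λ is the size of the *largest* Jordan block for λ (equivalently, the smallest k with (A − λI)^k v = 0 for every generalised eigenvector v of λ).

  λ = 5: largest Jordan block has size 3, contributing (x − 5)^3

So m_A(x) = (x - 5)^3 = x^3 - 15*x^2 + 75*x - 125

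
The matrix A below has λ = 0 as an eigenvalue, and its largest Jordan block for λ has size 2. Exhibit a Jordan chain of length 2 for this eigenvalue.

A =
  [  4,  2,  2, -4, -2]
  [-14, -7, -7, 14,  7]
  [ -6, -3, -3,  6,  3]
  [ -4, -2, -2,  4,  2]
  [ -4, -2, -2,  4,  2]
A Jordan chain for λ = 0 of length 2:
v_1 = (4, -14, -6, -4, -4)ᵀ
v_2 = (1, 0, 0, 0, 0)ᵀ

Let N = A − (0)·I. We want v_2 with N^2 v_2 = 0 but N^1 v_2 ≠ 0; then v_{j-1} := N · v_j for j = 2, …, 2.

Pick v_2 = (1, 0, 0, 0, 0)ᵀ.
Then v_1 = N · v_2 = (4, -14, -6, -4, -4)ᵀ.

Sanity check: (A − (0)·I) v_1 = (0, 0, 0, 0, 0)ᵀ = 0. ✓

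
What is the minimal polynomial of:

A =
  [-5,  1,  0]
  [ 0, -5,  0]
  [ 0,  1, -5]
x^2 + 10*x + 25

The characteristic polynomial is χ_A(x) = (x + 5)^3, so the eigenvalues are known. The minimal polynomial is
  m_A(x) = Π_λ (x − λ)^{k_λ}
where k_λ is the size of the *largest* Jordan block for λ (equivalently, the smallest k with (A − λI)^k v = 0 for every generalised eigenvector v of λ).

  λ = -5: largest Jordan block has size 2, contributing (x + 5)^2

So m_A(x) = (x + 5)^2 = x^2 + 10*x + 25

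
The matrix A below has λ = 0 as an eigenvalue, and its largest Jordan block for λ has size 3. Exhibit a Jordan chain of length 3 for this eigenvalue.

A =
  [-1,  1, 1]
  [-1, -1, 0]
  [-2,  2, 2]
A Jordan chain for λ = 0 of length 3:
v_1 = (-2, 2, -4)ᵀ
v_2 = (-1, -1, -2)ᵀ
v_3 = (1, 0, 0)ᵀ

Let N = A − (0)·I. We want v_3 with N^3 v_3 = 0 but N^2 v_3 ≠ 0; then v_{j-1} := N · v_j for j = 3, …, 2.

Pick v_3 = (1, 0, 0)ᵀ.
Then v_2 = N · v_3 = (-1, -1, -2)ᵀ.
Then v_1 = N · v_2 = (-2, 2, -4)ᵀ.

Sanity check: (A − (0)·I) v_1 = (0, 0, 0)ᵀ = 0. ✓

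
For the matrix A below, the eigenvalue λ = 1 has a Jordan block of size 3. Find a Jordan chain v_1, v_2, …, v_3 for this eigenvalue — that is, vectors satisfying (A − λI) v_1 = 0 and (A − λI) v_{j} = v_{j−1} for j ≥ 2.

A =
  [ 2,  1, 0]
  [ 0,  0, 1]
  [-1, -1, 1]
A Jordan chain for λ = 1 of length 3:
v_1 = (1, -1, -1)ᵀ
v_2 = (1, 0, -1)ᵀ
v_3 = (1, 0, 0)ᵀ

Let N = A − (1)·I. We want v_3 with N^3 v_3 = 0 but N^2 v_3 ≠ 0; then v_{j-1} := N · v_j for j = 3, …, 2.

Pick v_3 = (1, 0, 0)ᵀ.
Then v_2 = N · v_3 = (1, 0, -1)ᵀ.
Then v_1 = N · v_2 = (1, -1, -1)ᵀ.

Sanity check: (A − (1)·I) v_1 = (0, 0, 0)ᵀ = 0. ✓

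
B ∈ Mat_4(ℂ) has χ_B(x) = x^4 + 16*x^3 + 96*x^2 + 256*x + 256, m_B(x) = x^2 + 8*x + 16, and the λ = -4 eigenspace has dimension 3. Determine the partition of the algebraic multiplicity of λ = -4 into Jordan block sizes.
Block sizes for λ = -4: [2, 1, 1]

Step 1 — from the characteristic polynomial, algebraic multiplicity of λ = -4 is 4. From dim ker(B − (-4)·I) = 3, there are exactly 3 Jordan blocks for λ = -4.
Step 2 — from the minimal polynomial, the factor (x + 4)^2 tells us the largest block for λ = -4 has size 2.
Step 3 — with total size 4, 3 blocks, and largest block 2, the block sizes (in nonincreasing order) are [2, 1, 1].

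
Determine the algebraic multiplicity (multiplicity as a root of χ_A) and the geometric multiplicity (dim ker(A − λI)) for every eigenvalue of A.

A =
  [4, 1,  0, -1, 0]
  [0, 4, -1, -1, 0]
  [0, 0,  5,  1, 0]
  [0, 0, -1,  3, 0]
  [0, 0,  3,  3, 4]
λ = 4: alg = 5, geom = 3

Step 1 — factor the characteristic polynomial to read off the algebraic multiplicities:
  χ_A(x) = (x - 4)^5

Step 2 — compute geometric multiplicities via the rank-nullity identity g(λ) = n − rank(A − λI):
  rank(A − (4)·I) = 2, so dim ker(A − (4)·I) = n − 2 = 3

Summary:
  λ = 4: algebraic multiplicity = 5, geometric multiplicity = 3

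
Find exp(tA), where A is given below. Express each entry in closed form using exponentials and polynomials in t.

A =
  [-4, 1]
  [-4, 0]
e^{tA} =
  [-2*t*exp(-2*t) + exp(-2*t), t*exp(-2*t)]
  [-4*t*exp(-2*t), 2*t*exp(-2*t) + exp(-2*t)]

Strategy: write A = P · J · P⁻¹ where J is a Jordan canonical form, so e^{tA} = P · e^{tJ} · P⁻¹, and e^{tJ} can be computed block-by-block.

A has Jordan form
J =
  [-2,  1]
  [ 0, -2]
(up to reordering of blocks).

Per-block formulas:
  For a 2×2 Jordan block J_2(-2): exp(t · J_2(-2)) = e^(-2t)·(I + t·N), where N is the 2×2 nilpotent shift.

After assembling e^{tJ} and conjugating by P, we get:

e^{tA} =
  [-2*t*exp(-2*t) + exp(-2*t), t*exp(-2*t)]
  [-4*t*exp(-2*t), 2*t*exp(-2*t) + exp(-2*t)]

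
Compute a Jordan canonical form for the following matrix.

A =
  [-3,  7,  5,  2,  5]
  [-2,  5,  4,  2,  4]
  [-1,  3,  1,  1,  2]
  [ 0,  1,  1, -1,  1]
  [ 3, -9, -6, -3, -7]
J_2(-1) ⊕ J_2(-1) ⊕ J_1(-1)

The characteristic polynomial is
  det(x·I − A) = x^5 + 5*x^4 + 10*x^3 + 10*x^2 + 5*x + 1 = (x + 1)^5

Eigenvalues and multiplicities (the geometric multiplicity of λ is n − rank(A − λI), which equals the number of Jordan blocks for λ):
  λ = -1: algebraic multiplicity = 5, geometric multiplicity = 3

Determining the block sizes for each eigenvalue:
  λ = -1: with am = 5 and gm = 3, the partition is not yet determined (e.g. several partitions of 5 into 3 parts exist). Let N = A − (-1)·I. Computing rank(N^1) = 2, rank(N^2) = 0; the number of blocks of size ≥ j is rank(N^{j−1}) − rank(N^j), giving [3, 2]. So we have 2 block(s) of size 2, 1 block(s) of size 1 → block sizes [2, 2, 1]

Assembling the blocks gives a Jordan form
J =
  [-1,  1,  0,  0,  0]
  [ 0, -1,  0,  0,  0]
  [ 0,  0, -1,  1,  0]
  [ 0,  0,  0, -1,  0]
  [ 0,  0,  0,  0, -1]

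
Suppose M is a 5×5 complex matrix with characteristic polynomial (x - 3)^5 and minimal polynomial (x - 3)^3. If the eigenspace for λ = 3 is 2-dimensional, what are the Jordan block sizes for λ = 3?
Block sizes for λ = 3: [3, 2]

Step 1 — from the characteristic polynomial, algebraic multiplicity of λ = 3 is 5. From dim ker(M − (3)·I) = 2, there are exactly 2 Jordan blocks for λ = 3.
Step 2 — from the minimal polynomial, the factor (x − 3)^3 tells us the largest block for λ = 3 has size 3.
Step 3 — with total size 5, 2 blocks, and largest block 3, the block sizes (in nonincreasing order) are [3, 2].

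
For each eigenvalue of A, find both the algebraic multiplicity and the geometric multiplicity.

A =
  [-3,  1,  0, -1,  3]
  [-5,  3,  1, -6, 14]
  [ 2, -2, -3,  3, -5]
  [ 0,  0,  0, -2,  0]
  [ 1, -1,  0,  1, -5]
λ = -2: alg = 5, geom = 3

Step 1 — factor the characteristic polynomial to read off the algebraic multiplicities:
  χ_A(x) = (x + 2)^5

Step 2 — compute geometric multiplicities via the rank-nullity identity g(λ) = n − rank(A − λI):
  rank(A − (-2)·I) = 2, so dim ker(A − (-2)·I) = n − 2 = 3

Summary:
  λ = -2: algebraic multiplicity = 5, geometric multiplicity = 3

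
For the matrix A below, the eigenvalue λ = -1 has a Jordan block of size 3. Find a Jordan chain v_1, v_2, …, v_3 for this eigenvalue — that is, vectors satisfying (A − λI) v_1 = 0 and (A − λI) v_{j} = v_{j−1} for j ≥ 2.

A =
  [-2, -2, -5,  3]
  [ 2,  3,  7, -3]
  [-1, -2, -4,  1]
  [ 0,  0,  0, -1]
A Jordan chain for λ = -1 of length 3:
v_1 = (2, -1, 0, 0)ᵀ
v_2 = (-1, 2, -1, 0)ᵀ
v_3 = (1, 0, 0, 0)ᵀ

Let N = A − (-1)·I. We want v_3 with N^3 v_3 = 0 but N^2 v_3 ≠ 0; then v_{j-1} := N · v_j for j = 3, …, 2.

Pick v_3 = (1, 0, 0, 0)ᵀ.
Then v_2 = N · v_3 = (-1, 2, -1, 0)ᵀ.
Then v_1 = N · v_2 = (2, -1, 0, 0)ᵀ.

Sanity check: (A − (-1)·I) v_1 = (0, 0, 0, 0)ᵀ = 0. ✓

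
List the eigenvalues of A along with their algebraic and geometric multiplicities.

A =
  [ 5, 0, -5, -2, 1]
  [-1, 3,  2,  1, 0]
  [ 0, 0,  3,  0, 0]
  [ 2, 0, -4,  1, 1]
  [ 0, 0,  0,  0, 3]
λ = 3: alg = 5, geom = 2

Step 1 — factor the characteristic polynomial to read off the algebraic multiplicities:
  χ_A(x) = (x - 3)^5

Step 2 — compute geometric multiplicities via the rank-nullity identity g(λ) = n − rank(A − λI):
  rank(A − (3)·I) = 3, so dim ker(A − (3)·I) = n − 3 = 2

Summary:
  λ = 3: algebraic multiplicity = 5, geometric multiplicity = 2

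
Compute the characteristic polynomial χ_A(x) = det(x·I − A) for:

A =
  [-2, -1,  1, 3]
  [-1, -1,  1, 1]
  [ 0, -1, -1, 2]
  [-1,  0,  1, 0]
x^4 + 4*x^3 + 6*x^2 + 4*x + 1

Expanding det(x·I − A) (e.g. by cofactor expansion or by noting that A is similar to its Jordan form J, which has the same characteristic polynomial as A) gives
  χ_A(x) = x^4 + 4*x^3 + 6*x^2 + 4*x + 1
which factors as (x + 1)^4. The eigenvalues (with algebraic multiplicities) are λ = -1 with multiplicity 4.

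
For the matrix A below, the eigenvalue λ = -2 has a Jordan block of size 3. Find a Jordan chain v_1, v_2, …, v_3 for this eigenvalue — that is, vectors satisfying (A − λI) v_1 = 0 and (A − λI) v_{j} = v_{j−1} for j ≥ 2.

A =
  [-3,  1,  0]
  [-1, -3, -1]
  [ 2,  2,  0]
A Jordan chain for λ = -2 of length 3:
v_1 = (-2, -2, 4)ᵀ
v_2 = (1, -1, 2)ᵀ
v_3 = (0, 1, 0)ᵀ

Let N = A − (-2)·I. We want v_3 with N^3 v_3 = 0 but N^2 v_3 ≠ 0; then v_{j-1} := N · v_j for j = 3, …, 2.

Pick v_3 = (0, 1, 0)ᵀ.
Then v_2 = N · v_3 = (1, -1, 2)ᵀ.
Then v_1 = N · v_2 = (-2, -2, 4)ᵀ.

Sanity check: (A − (-2)·I) v_1 = (0, 0, 0)ᵀ = 0. ✓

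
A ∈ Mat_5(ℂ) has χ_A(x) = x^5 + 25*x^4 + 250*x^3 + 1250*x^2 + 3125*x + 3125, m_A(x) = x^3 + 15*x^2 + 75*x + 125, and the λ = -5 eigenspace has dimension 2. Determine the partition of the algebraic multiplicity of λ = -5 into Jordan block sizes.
Block sizes for λ = -5: [3, 2]

Step 1 — from the characteristic polynomial, algebraic multiplicity of λ = -5 is 5. From dim ker(A − (-5)·I) = 2, there are exactly 2 Jordan blocks for λ = -5.
Step 2 — from the minimal polynomial, the factor (x + 5)^3 tells us the largest block for λ = -5 has size 3.
Step 3 — with total size 5, 2 blocks, and largest block 3, the block sizes (in nonincreasing order) are [3, 2].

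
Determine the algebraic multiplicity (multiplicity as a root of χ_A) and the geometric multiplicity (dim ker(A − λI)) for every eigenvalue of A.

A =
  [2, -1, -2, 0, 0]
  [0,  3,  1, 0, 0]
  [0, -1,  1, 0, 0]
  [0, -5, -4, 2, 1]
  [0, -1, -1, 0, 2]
λ = 2: alg = 5, geom = 2

Step 1 — factor the characteristic polynomial to read off the algebraic multiplicities:
  χ_A(x) = (x - 2)^5

Step 2 — compute geometric multiplicities via the rank-nullity identity g(λ) = n − rank(A − λI):
  rank(A − (2)·I) = 3, so dim ker(A − (2)·I) = n − 3 = 2

Summary:
  λ = 2: algebraic multiplicity = 5, geometric multiplicity = 2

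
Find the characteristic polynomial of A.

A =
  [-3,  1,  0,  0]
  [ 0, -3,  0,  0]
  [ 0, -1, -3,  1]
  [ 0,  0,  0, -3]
x^4 + 12*x^3 + 54*x^2 + 108*x + 81

Expanding det(x·I − A) (e.g. by cofactor expansion or by noting that A is similar to its Jordan form J, which has the same characteristic polynomial as A) gives
  χ_A(x) = x^4 + 12*x^3 + 54*x^2 + 108*x + 81
which factors as (x + 3)^4. The eigenvalues (with algebraic multiplicities) are λ = -3 with multiplicity 4.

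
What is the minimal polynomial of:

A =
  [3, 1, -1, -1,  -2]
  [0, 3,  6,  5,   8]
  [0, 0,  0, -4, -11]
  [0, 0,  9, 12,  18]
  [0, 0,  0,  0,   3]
x^5 - 21*x^4 + 171*x^3 - 675*x^2 + 1296*x - 972

The characteristic polynomial is χ_A(x) = (x - 6)^2*(x - 3)^3, so the eigenvalues are known. The minimal polynomial is
  m_A(x) = Π_λ (x − λ)^{k_λ}
where k_λ is the size of the *largest* Jordan block for λ (equivalently, the smallest k with (A − λI)^k v = 0 for every generalised eigenvector v of λ).

  λ = 3: largest Jordan block has size 3, contributing (x − 3)^3
  λ = 6: largest Jordan block has size 2, contributing (x − 6)^2

So m_A(x) = (x - 6)^2*(x - 3)^3 = x^5 - 21*x^4 + 171*x^3 - 675*x^2 + 1296*x - 972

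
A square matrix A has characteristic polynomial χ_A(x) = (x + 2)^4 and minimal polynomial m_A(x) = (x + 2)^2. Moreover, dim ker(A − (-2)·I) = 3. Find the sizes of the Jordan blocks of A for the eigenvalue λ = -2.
Block sizes for λ = -2: [2, 1, 1]

Step 1 — from the characteristic polynomial, algebraic multiplicity of λ = -2 is 4. From dim ker(A − (-2)·I) = 3, there are exactly 3 Jordan blocks for λ = -2.
Step 2 — from the minimal polynomial, the factor (x + 2)^2 tells us the largest block for λ = -2 has size 2.
Step 3 — with total size 4, 3 blocks, and largest block 2, the block sizes (in nonincreasing order) are [2, 1, 1].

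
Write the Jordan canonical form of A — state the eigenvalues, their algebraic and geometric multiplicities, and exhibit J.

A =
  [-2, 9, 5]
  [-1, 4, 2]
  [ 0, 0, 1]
J_3(1)

The characteristic polynomial is
  det(x·I − A) = x^3 - 3*x^2 + 3*x - 1 = (x - 1)^3

Eigenvalues and multiplicities (the geometric multiplicity of λ is n − rank(A − λI), which equals the number of Jordan blocks for λ):
  λ = 1: algebraic multiplicity = 3, geometric multiplicity = 1

Determining the block sizes for each eigenvalue:
  λ = 1: one block (gm = 1), so the single block has size am = 3 → block sizes [3]

Assembling the blocks gives a Jordan form
J =
  [1, 1, 0]
  [0, 1, 1]
  [0, 0, 1]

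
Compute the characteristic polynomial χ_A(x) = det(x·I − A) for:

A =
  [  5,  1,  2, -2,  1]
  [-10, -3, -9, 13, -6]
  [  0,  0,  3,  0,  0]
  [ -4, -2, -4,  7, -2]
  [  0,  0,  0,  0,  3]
x^5 - 15*x^4 + 90*x^3 - 270*x^2 + 405*x - 243

Expanding det(x·I − A) (e.g. by cofactor expansion or by noting that A is similar to its Jordan form J, which has the same characteristic polynomial as A) gives
  χ_A(x) = x^5 - 15*x^4 + 90*x^3 - 270*x^2 + 405*x - 243
which factors as (x - 3)^5. The eigenvalues (with algebraic multiplicities) are λ = 3 with multiplicity 5.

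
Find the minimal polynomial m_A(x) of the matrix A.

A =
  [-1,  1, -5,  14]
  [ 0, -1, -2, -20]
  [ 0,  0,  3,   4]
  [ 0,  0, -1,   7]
x^4 - 8*x^3 + 6*x^2 + 40*x + 25

The characteristic polynomial is χ_A(x) = (x - 5)^2*(x + 1)^2, so the eigenvalues are known. The minimal polynomial is
  m_A(x) = Π_λ (x − λ)^{k_λ}
where k_λ is the size of the *largest* Jordan block for λ (equivalently, the smallest k with (A − λI)^k v = 0 for every generalised eigenvector v of λ).

  λ = -1: largest Jordan block has size 2, contributing (x + 1)^2
  λ = 5: largest Jordan block has size 2, contributing (x − 5)^2

So m_A(x) = (x - 5)^2*(x + 1)^2 = x^4 - 8*x^3 + 6*x^2 + 40*x + 25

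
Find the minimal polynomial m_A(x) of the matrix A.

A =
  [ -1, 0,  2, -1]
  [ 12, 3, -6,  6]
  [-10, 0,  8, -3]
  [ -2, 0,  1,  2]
x^3 - 9*x^2 + 27*x - 27

The characteristic polynomial is χ_A(x) = (x - 3)^4, so the eigenvalues are known. The minimal polynomial is
  m_A(x) = Π_λ (x − λ)^{k_λ}
where k_λ is the size of the *largest* Jordan block for λ (equivalently, the smallest k with (A − λI)^k v = 0 for every generalised eigenvector v of λ).

  λ = 3: largest Jordan block has size 3, contributing (x − 3)^3

So m_A(x) = (x - 3)^3 = x^3 - 9*x^2 + 27*x - 27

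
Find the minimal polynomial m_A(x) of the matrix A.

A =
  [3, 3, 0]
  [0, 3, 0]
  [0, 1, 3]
x^2 - 6*x + 9

The characteristic polynomial is χ_A(x) = (x - 3)^3, so the eigenvalues are known. The minimal polynomial is
  m_A(x) = Π_λ (x − λ)^{k_λ}
where k_λ is the size of the *largest* Jordan block for λ (equivalently, the smallest k with (A − λI)^k v = 0 for every generalised eigenvector v of λ).

  λ = 3: largest Jordan block has size 2, contributing (x − 3)^2

So m_A(x) = (x - 3)^2 = x^2 - 6*x + 9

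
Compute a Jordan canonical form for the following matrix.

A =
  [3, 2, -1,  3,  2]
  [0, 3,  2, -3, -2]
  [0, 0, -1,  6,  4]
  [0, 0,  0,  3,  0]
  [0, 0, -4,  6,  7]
J_2(3) ⊕ J_2(3) ⊕ J_1(3)

The characteristic polynomial is
  det(x·I − A) = x^5 - 15*x^4 + 90*x^3 - 270*x^2 + 405*x - 243 = (x - 3)^5

Eigenvalues and multiplicities (the geometric multiplicity of λ is n − rank(A − λI), which equals the number of Jordan blocks for λ):
  λ = 3: algebraic multiplicity = 5, geometric multiplicity = 3

Determining the block sizes for each eigenvalue:
  λ = 3: with am = 5 and gm = 3, the partition is not yet determined (e.g. several partitions of 5 into 3 parts exist). Let N = A − (3)·I. Computing rank(N^1) = 2, rank(N^2) = 0; the number of blocks of size ≥ j is rank(N^{j−1}) − rank(N^j), giving [3, 2]. So we have 2 block(s) of size 2, 1 block(s) of size 1 → block sizes [2, 2, 1]

Assembling the blocks gives a Jordan form
J =
  [3, 1, 0, 0, 0]
  [0, 3, 0, 0, 0]
  [0, 0, 3, 1, 0]
  [0, 0, 0, 3, 0]
  [0, 0, 0, 0, 3]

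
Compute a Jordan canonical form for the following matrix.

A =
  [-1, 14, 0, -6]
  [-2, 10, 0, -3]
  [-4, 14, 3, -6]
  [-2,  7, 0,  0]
J_2(3) ⊕ J_1(3) ⊕ J_1(3)

The characteristic polynomial is
  det(x·I − A) = x^4 - 12*x^3 + 54*x^2 - 108*x + 81 = (x - 3)^4

Eigenvalues and multiplicities (the geometric multiplicity of λ is n − rank(A − λI), which equals the number of Jordan blocks for λ):
  λ = 3: algebraic multiplicity = 4, geometric multiplicity = 3

Determining the block sizes for each eigenvalue:
  λ = 3: 3 blocks summing to 4 forces exactly one block of size 2 and the rest size 1 → block sizes [2, 1, 1]

Assembling the blocks gives a Jordan form
J =
  [3, 1, 0, 0]
  [0, 3, 0, 0]
  [0, 0, 3, 0]
  [0, 0, 0, 3]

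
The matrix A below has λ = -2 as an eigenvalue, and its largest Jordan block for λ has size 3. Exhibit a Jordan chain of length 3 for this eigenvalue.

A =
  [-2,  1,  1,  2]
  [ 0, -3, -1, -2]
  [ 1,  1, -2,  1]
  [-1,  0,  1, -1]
A Jordan chain for λ = -2 of length 3:
v_1 = (-1, 1, -1, 0)ᵀ
v_2 = (0, 0, 1, -1)ᵀ
v_3 = (1, 0, 0, 0)ᵀ

Let N = A − (-2)·I. We want v_3 with N^3 v_3 = 0 but N^2 v_3 ≠ 0; then v_{j-1} := N · v_j for j = 3, …, 2.

Pick v_3 = (1, 0, 0, 0)ᵀ.
Then v_2 = N · v_3 = (0, 0, 1, -1)ᵀ.
Then v_1 = N · v_2 = (-1, 1, -1, 0)ᵀ.

Sanity check: (A − (-2)·I) v_1 = (0, 0, 0, 0)ᵀ = 0. ✓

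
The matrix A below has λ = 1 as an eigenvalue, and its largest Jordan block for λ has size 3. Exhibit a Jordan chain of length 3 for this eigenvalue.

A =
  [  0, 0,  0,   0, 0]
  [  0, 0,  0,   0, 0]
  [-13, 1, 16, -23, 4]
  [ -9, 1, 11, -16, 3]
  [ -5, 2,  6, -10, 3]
A Jordan chain for λ = 1 of length 3:
v_1 = (0, 0, -4, -4, -8)ᵀ
v_2 = (0, 0, 15, 11, 6)ᵀ
v_3 = (0, 0, 1, 0, 0)ᵀ

Let N = A − (1)·I. We want v_3 with N^3 v_3 = 0 but N^2 v_3 ≠ 0; then v_{j-1} := N · v_j for j = 3, …, 2.

Pick v_3 = (0, 0, 1, 0, 0)ᵀ.
Then v_2 = N · v_3 = (0, 0, 15, 11, 6)ᵀ.
Then v_1 = N · v_2 = (0, 0, -4, -4, -8)ᵀ.

Sanity check: (A − (1)·I) v_1 = (0, 0, 0, 0, 0)ᵀ = 0. ✓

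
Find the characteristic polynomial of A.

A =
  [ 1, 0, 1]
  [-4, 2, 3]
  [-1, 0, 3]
x^3 - 6*x^2 + 12*x - 8

Expanding det(x·I − A) (e.g. by cofactor expansion or by noting that A is similar to its Jordan form J, which has the same characteristic polynomial as A) gives
  χ_A(x) = x^3 - 6*x^2 + 12*x - 8
which factors as (x - 2)^3. The eigenvalues (with algebraic multiplicities) are λ = 2 with multiplicity 3.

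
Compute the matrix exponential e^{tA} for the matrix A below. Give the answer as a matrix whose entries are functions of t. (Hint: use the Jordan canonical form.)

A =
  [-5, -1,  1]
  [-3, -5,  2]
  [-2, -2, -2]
e^{tA} =
  [t^2*exp(-4*t) - t*exp(-4*t) + exp(-4*t), -t*exp(-4*t), -t^2*exp(-4*t)/2 + t*exp(-4*t)]
  [t^2*exp(-4*t) - 3*t*exp(-4*t), -t*exp(-4*t) + exp(-4*t), -t^2*exp(-4*t)/2 + 2*t*exp(-4*t)]
  [2*t^2*exp(-4*t) - 2*t*exp(-4*t), -2*t*exp(-4*t), -t^2*exp(-4*t) + 2*t*exp(-4*t) + exp(-4*t)]

Strategy: write A = P · J · P⁻¹ where J is a Jordan canonical form, so e^{tA} = P · e^{tJ} · P⁻¹, and e^{tJ} can be computed block-by-block.

A has Jordan form
J =
  [-4,  1,  0]
  [ 0, -4,  1]
  [ 0,  0, -4]
(up to reordering of blocks).

Per-block formulas:
  For a 3×3 Jordan block J_3(-4): exp(t · J_3(-4)) = e^(-4t)·(I + t·N + (t^2/2)·N^2), where N is the 3×3 nilpotent shift.

After assembling e^{tJ} and conjugating by P, we get:

e^{tA} =
  [t^2*exp(-4*t) - t*exp(-4*t) + exp(-4*t), -t*exp(-4*t), -t^2*exp(-4*t)/2 + t*exp(-4*t)]
  [t^2*exp(-4*t) - 3*t*exp(-4*t), -t*exp(-4*t) + exp(-4*t), -t^2*exp(-4*t)/2 + 2*t*exp(-4*t)]
  [2*t^2*exp(-4*t) - 2*t*exp(-4*t), -2*t*exp(-4*t), -t^2*exp(-4*t) + 2*t*exp(-4*t) + exp(-4*t)]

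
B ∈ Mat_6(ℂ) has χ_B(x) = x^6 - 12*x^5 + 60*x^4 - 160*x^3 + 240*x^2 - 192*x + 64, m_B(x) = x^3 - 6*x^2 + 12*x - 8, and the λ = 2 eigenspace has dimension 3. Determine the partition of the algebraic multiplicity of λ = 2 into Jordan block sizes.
Block sizes for λ = 2: [3, 2, 1]

Step 1 — from the characteristic polynomial, algebraic multiplicity of λ = 2 is 6. From dim ker(B − (2)·I) = 3, there are exactly 3 Jordan blocks for λ = 2.
Step 2 — from the minimal polynomial, the factor (x − 2)^3 tells us the largest block for λ = 2 has size 3.
Step 3 — with total size 6, 3 blocks, and largest block 3, the block sizes (in nonincreasing order) are [3, 2, 1].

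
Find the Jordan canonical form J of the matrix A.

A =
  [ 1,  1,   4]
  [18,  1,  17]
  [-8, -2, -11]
J_3(-3)

The characteristic polynomial is
  det(x·I − A) = x^3 + 9*x^2 + 27*x + 27 = (x + 3)^3

Eigenvalues and multiplicities (the geometric multiplicity of λ is n − rank(A − λI), which equals the number of Jordan blocks for λ):
  λ = -3: algebraic multiplicity = 3, geometric multiplicity = 1

Determining the block sizes for each eigenvalue:
  λ = -3: one block (gm = 1), so the single block has size am = 3 → block sizes [3]

Assembling the blocks gives a Jordan form
J =
  [-3,  1,  0]
  [ 0, -3,  1]
  [ 0,  0, -3]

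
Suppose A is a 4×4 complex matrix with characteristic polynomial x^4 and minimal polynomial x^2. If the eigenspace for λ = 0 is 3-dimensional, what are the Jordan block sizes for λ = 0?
Block sizes for λ = 0: [2, 1, 1]

Step 1 — from the characteristic polynomial, algebraic multiplicity of λ = 0 is 4. From dim ker(A − (0)·I) = 3, there are exactly 3 Jordan blocks for λ = 0.
Step 2 — from the minimal polynomial, the factor (x − 0)^2 tells us the largest block for λ = 0 has size 2.
Step 3 — with total size 4, 3 blocks, and largest block 2, the block sizes (in nonincreasing order) are [2, 1, 1].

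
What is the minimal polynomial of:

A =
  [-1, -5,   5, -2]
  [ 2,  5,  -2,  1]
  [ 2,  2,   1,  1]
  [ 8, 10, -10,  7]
x^2 - 6*x + 9

The characteristic polynomial is χ_A(x) = (x - 3)^4, so the eigenvalues are known. The minimal polynomial is
  m_A(x) = Π_λ (x − λ)^{k_λ}
where k_λ is the size of the *largest* Jordan block for λ (equivalently, the smallest k with (A − λI)^k v = 0 for every generalised eigenvector v of λ).

  λ = 3: largest Jordan block has size 2, contributing (x − 3)^2

So m_A(x) = (x - 3)^2 = x^2 - 6*x + 9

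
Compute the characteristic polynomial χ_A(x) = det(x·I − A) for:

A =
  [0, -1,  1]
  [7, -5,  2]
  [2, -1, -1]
x^3 + 6*x^2 + 12*x + 8

Expanding det(x·I − A) (e.g. by cofactor expansion or by noting that A is similar to its Jordan form J, which has the same characteristic polynomial as A) gives
  χ_A(x) = x^3 + 6*x^2 + 12*x + 8
which factors as (x + 2)^3. The eigenvalues (with algebraic multiplicities) are λ = -2 with multiplicity 3.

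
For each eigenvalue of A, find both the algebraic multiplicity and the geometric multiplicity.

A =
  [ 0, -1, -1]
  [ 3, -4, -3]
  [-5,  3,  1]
λ = -1: alg = 3, geom = 1

Step 1 — factor the characteristic polynomial to read off the algebraic multiplicities:
  χ_A(x) = (x + 1)^3

Step 2 — compute geometric multiplicities via the rank-nullity identity g(λ) = n − rank(A − λI):
  rank(A − (-1)·I) = 2, so dim ker(A − (-1)·I) = n − 2 = 1

Summary:
  λ = -1: algebraic multiplicity = 3, geometric multiplicity = 1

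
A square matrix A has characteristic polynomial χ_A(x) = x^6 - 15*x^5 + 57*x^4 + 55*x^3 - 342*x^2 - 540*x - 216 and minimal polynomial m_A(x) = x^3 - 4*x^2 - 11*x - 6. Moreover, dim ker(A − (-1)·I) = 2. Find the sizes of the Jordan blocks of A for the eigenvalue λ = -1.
Block sizes for λ = -1: [2, 1]

Step 1 — from the characteristic polynomial, algebraic multiplicity of λ = -1 is 3. From dim ker(A − (-1)·I) = 2, there are exactly 2 Jordan blocks for λ = -1.
Step 2 — from the minimal polynomial, the factor (x + 1)^2 tells us the largest block for λ = -1 has size 2.
Step 3 — with total size 3, 2 blocks, and largest block 2, the block sizes (in nonincreasing order) are [2, 1].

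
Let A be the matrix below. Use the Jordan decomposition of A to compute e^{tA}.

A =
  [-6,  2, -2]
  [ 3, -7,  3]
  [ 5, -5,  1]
e^{tA} =
  [-2*t*exp(-4*t) + exp(-4*t), 2*t*exp(-4*t), -2*t*exp(-4*t)]
  [3*t*exp(-4*t), -3*t*exp(-4*t) + exp(-4*t), 3*t*exp(-4*t)]
  [5*t*exp(-4*t), -5*t*exp(-4*t), 5*t*exp(-4*t) + exp(-4*t)]

Strategy: write A = P · J · P⁻¹ where J is a Jordan canonical form, so e^{tA} = P · e^{tJ} · P⁻¹, and e^{tJ} can be computed block-by-block.

A has Jordan form
J =
  [-4,  1,  0]
  [ 0, -4,  0]
  [ 0,  0, -4]
(up to reordering of blocks).

Per-block formulas:
  For a 1×1 block at λ = -4: exp(t · [-4]) = [e^(-4t)].
  For a 2×2 Jordan block J_2(-4): exp(t · J_2(-4)) = e^(-4t)·(I + t·N), where N is the 2×2 nilpotent shift.

After assembling e^{tJ} and conjugating by P, we get:

e^{tA} =
  [-2*t*exp(-4*t) + exp(-4*t), 2*t*exp(-4*t), -2*t*exp(-4*t)]
  [3*t*exp(-4*t), -3*t*exp(-4*t) + exp(-4*t), 3*t*exp(-4*t)]
  [5*t*exp(-4*t), -5*t*exp(-4*t), 5*t*exp(-4*t) + exp(-4*t)]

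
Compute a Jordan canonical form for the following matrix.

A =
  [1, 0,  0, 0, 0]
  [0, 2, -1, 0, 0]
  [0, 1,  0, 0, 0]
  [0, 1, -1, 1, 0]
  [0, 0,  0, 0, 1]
J_2(1) ⊕ J_1(1) ⊕ J_1(1) ⊕ J_1(1)

The characteristic polynomial is
  det(x·I − A) = x^5 - 5*x^4 + 10*x^3 - 10*x^2 + 5*x - 1 = (x - 1)^5

Eigenvalues and multiplicities (the geometric multiplicity of λ is n − rank(A − λI), which equals the number of Jordan blocks for λ):
  λ = 1: algebraic multiplicity = 5, geometric multiplicity = 4

Determining the block sizes for each eigenvalue:
  λ = 1: 4 blocks summing to 5 forces exactly one block of size 2 and the rest size 1 → block sizes [2, 1, 1, 1]

Assembling the blocks gives a Jordan form
J =
  [1, 1, 0, 0, 0]
  [0, 1, 0, 0, 0]
  [0, 0, 1, 0, 0]
  [0, 0, 0, 1, 0]
  [0, 0, 0, 0, 1]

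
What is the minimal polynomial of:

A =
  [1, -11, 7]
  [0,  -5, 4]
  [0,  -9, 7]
x^3 - 3*x^2 + 3*x - 1

The characteristic polynomial is χ_A(x) = (x - 1)^3, so the eigenvalues are known. The minimal polynomial is
  m_A(x) = Π_λ (x − λ)^{k_λ}
where k_λ is the size of the *largest* Jordan block for λ (equivalently, the smallest k with (A − λI)^k v = 0 for every generalised eigenvector v of λ).

  λ = 1: largest Jordan block has size 3, contributing (x − 1)^3

So m_A(x) = (x - 1)^3 = x^3 - 3*x^2 + 3*x - 1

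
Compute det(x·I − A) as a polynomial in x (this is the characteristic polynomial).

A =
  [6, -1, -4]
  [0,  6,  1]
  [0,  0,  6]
x^3 - 18*x^2 + 108*x - 216

Expanding det(x·I − A) (e.g. by cofactor expansion or by noting that A is similar to its Jordan form J, which has the same characteristic polynomial as A) gives
  χ_A(x) = x^3 - 18*x^2 + 108*x - 216
which factors as (x - 6)^3. The eigenvalues (with algebraic multiplicities) are λ = 6 with multiplicity 3.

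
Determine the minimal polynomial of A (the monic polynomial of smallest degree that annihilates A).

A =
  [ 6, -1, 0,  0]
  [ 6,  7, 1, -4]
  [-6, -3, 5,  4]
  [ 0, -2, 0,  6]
x^3 - 18*x^2 + 108*x - 216

The characteristic polynomial is χ_A(x) = (x - 6)^4, so the eigenvalues are known. The minimal polynomial is
  m_A(x) = Π_λ (x − λ)^{k_λ}
where k_λ is the size of the *largest* Jordan block for λ (equivalently, the smallest k with (A − λI)^k v = 0 for every generalised eigenvector v of λ).

  λ = 6: largest Jordan block has size 3, contributing (x − 6)^3

So m_A(x) = (x - 6)^3 = x^3 - 18*x^2 + 108*x - 216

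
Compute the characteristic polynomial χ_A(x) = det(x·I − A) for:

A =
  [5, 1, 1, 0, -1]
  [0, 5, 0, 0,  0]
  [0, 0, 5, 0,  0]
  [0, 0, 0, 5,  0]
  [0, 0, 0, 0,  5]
x^5 - 25*x^4 + 250*x^3 - 1250*x^2 + 3125*x - 3125

Expanding det(x·I − A) (e.g. by cofactor expansion or by noting that A is similar to its Jordan form J, which has the same characteristic polynomial as A) gives
  χ_A(x) = x^5 - 25*x^4 + 250*x^3 - 1250*x^2 + 3125*x - 3125
which factors as (x - 5)^5. The eigenvalues (with algebraic multiplicities) are λ = 5 with multiplicity 5.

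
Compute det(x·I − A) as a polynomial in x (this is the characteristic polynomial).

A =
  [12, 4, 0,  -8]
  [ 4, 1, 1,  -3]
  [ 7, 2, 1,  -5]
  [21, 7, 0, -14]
x^4

Expanding det(x·I − A) (e.g. by cofactor expansion or by noting that A is similar to its Jordan form J, which has the same characteristic polynomial as A) gives
  χ_A(x) = x^4
which factors as x^4. The eigenvalues (with algebraic multiplicities) are λ = 0 with multiplicity 4.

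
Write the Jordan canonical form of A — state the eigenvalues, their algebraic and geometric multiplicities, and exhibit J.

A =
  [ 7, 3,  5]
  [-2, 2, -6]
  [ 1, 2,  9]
J_3(6)

The characteristic polynomial is
  det(x·I − A) = x^3 - 18*x^2 + 108*x - 216 = (x - 6)^3

Eigenvalues and multiplicities (the geometric multiplicity of λ is n − rank(A − λI), which equals the number of Jordan blocks for λ):
  λ = 6: algebraic multiplicity = 3, geometric multiplicity = 1

Determining the block sizes for each eigenvalue:
  λ = 6: one block (gm = 1), so the single block has size am = 3 → block sizes [3]

Assembling the blocks gives a Jordan form
J =
  [6, 1, 0]
  [0, 6, 1]
  [0, 0, 6]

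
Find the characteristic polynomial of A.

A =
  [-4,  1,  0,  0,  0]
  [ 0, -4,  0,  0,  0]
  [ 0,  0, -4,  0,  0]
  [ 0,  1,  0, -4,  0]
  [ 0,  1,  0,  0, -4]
x^5 + 20*x^4 + 160*x^3 + 640*x^2 + 1280*x + 1024

Expanding det(x·I − A) (e.g. by cofactor expansion or by noting that A is similar to its Jordan form J, which has the same characteristic polynomial as A) gives
  χ_A(x) = x^5 + 20*x^4 + 160*x^3 + 640*x^2 + 1280*x + 1024
which factors as (x + 4)^5. The eigenvalues (with algebraic multiplicities) are λ = -4 with multiplicity 5.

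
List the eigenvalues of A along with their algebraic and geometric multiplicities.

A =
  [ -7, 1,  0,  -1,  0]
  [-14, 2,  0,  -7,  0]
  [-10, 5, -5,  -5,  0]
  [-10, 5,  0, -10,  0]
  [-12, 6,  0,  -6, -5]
λ = -5: alg = 5, geom = 4

Step 1 — factor the characteristic polynomial to read off the algebraic multiplicities:
  χ_A(x) = (x + 5)^5

Step 2 — compute geometric multiplicities via the rank-nullity identity g(λ) = n − rank(A − λI):
  rank(A − (-5)·I) = 1, so dim ker(A − (-5)·I) = n − 1 = 4

Summary:
  λ = -5: algebraic multiplicity = 5, geometric multiplicity = 4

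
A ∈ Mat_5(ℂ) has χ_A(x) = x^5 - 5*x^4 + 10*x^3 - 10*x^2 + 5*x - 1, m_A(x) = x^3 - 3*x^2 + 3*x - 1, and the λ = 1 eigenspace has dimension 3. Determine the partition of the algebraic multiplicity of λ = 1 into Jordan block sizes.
Block sizes for λ = 1: [3, 1, 1]

Step 1 — from the characteristic polynomial, algebraic multiplicity of λ = 1 is 5. From dim ker(A − (1)·I) = 3, there are exactly 3 Jordan blocks for λ = 1.
Step 2 — from the minimal polynomial, the factor (x − 1)^3 tells us the largest block for λ = 1 has size 3.
Step 3 — with total size 5, 3 blocks, and largest block 3, the block sizes (in nonincreasing order) are [3, 1, 1].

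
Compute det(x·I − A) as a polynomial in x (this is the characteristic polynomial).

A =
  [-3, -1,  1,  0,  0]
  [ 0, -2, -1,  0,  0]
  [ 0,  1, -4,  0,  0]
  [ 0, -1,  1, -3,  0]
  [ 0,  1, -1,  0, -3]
x^5 + 15*x^4 + 90*x^3 + 270*x^2 + 405*x + 243

Expanding det(x·I − A) (e.g. by cofactor expansion or by noting that A is similar to its Jordan form J, which has the same characteristic polynomial as A) gives
  χ_A(x) = x^5 + 15*x^4 + 90*x^3 + 270*x^2 + 405*x + 243
which factors as (x + 3)^5. The eigenvalues (with algebraic multiplicities) are λ = -3 with multiplicity 5.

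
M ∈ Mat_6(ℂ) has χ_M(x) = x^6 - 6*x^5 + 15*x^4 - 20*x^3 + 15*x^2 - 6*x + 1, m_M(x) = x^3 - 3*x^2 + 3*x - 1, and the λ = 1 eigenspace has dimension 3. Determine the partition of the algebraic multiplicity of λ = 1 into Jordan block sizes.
Block sizes for λ = 1: [3, 2, 1]

Step 1 — from the characteristic polynomial, algebraic multiplicity of λ = 1 is 6. From dim ker(M − (1)·I) = 3, there are exactly 3 Jordan blocks for λ = 1.
Step 2 — from the minimal polynomial, the factor (x − 1)^3 tells us the largest block for λ = 1 has size 3.
Step 3 — with total size 6, 3 blocks, and largest block 3, the block sizes (in nonincreasing order) are [3, 2, 1].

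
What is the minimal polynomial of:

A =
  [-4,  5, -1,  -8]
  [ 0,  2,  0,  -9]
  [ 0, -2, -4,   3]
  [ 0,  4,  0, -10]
x^2 + 8*x + 16

The characteristic polynomial is χ_A(x) = (x + 4)^4, so the eigenvalues are known. The minimal polynomial is
  m_A(x) = Π_λ (x − λ)^{k_λ}
where k_λ is the size of the *largest* Jordan block for λ (equivalently, the smallest k with (A − λI)^k v = 0 for every generalised eigenvector v of λ).

  λ = -4: largest Jordan block has size 2, contributing (x + 4)^2

So m_A(x) = (x + 4)^2 = x^2 + 8*x + 16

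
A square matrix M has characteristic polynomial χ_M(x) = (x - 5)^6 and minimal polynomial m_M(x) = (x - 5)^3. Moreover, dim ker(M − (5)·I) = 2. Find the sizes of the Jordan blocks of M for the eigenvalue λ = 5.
Block sizes for λ = 5: [3, 3]

Step 1 — from the characteristic polynomial, algebraic multiplicity of λ = 5 is 6. From dim ker(M − (5)·I) = 2, there are exactly 2 Jordan blocks for λ = 5.
Step 2 — from the minimal polynomial, the factor (x − 5)^3 tells us the largest block for λ = 5 has size 3.
Step 3 — with total size 6, 2 blocks, and largest block 3, the block sizes (in nonincreasing order) are [3, 3].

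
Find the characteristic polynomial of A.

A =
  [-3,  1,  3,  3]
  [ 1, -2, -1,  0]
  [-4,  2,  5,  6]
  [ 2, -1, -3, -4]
x^4 + 4*x^3 + 6*x^2 + 4*x + 1

Expanding det(x·I − A) (e.g. by cofactor expansion or by noting that A is similar to its Jordan form J, which has the same characteristic polynomial as A) gives
  χ_A(x) = x^4 + 4*x^3 + 6*x^2 + 4*x + 1
which factors as (x + 1)^4. The eigenvalues (with algebraic multiplicities) are λ = -1 with multiplicity 4.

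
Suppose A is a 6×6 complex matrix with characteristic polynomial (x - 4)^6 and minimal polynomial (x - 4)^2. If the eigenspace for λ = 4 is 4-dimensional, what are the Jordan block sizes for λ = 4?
Block sizes for λ = 4: [2, 2, 1, 1]

Step 1 — from the characteristic polynomial, algebraic multiplicity of λ = 4 is 6. From dim ker(A − (4)·I) = 4, there are exactly 4 Jordan blocks for λ = 4.
Step 2 — from the minimal polynomial, the factor (x − 4)^2 tells us the largest block for λ = 4 has size 2.
Step 3 — with total size 6, 4 blocks, and largest block 2, the block sizes (in nonincreasing order) are [2, 2, 1, 1].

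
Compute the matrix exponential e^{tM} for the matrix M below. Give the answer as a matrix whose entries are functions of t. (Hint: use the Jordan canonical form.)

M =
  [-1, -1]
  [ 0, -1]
e^{tM} =
  [exp(-t), -t*exp(-t)]
  [0, exp(-t)]

Strategy: write M = P · J · P⁻¹ where J is a Jordan canonical form, so e^{tM} = P · e^{tJ} · P⁻¹, and e^{tJ} can be computed block-by-block.

M has Jordan form
J =
  [-1,  1]
  [ 0, -1]
(up to reordering of blocks).

Per-block formulas:
  For a 2×2 Jordan block J_2(-1): exp(t · J_2(-1)) = e^(-1t)·(I + t·N), where N is the 2×2 nilpotent shift.

After assembling e^{tJ} and conjugating by P, we get:

e^{tM} =
  [exp(-t), -t*exp(-t)]
  [0, exp(-t)]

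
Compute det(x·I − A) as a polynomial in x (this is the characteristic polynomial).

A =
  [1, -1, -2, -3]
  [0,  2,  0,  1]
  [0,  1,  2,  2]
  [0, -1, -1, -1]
x^4 - 4*x^3 + 6*x^2 - 4*x + 1

Expanding det(x·I − A) (e.g. by cofactor expansion or by noting that A is similar to its Jordan form J, which has the same characteristic polynomial as A) gives
  χ_A(x) = x^4 - 4*x^3 + 6*x^2 - 4*x + 1
which factors as (x - 1)^4. The eigenvalues (with algebraic multiplicities) are λ = 1 with multiplicity 4.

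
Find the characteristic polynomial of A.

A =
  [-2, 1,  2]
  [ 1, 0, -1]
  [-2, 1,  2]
x^3

Expanding det(x·I − A) (e.g. by cofactor expansion or by noting that A is similar to its Jordan form J, which has the same characteristic polynomial as A) gives
  χ_A(x) = x^3
which factors as x^3. The eigenvalues (with algebraic multiplicities) are λ = 0 with multiplicity 3.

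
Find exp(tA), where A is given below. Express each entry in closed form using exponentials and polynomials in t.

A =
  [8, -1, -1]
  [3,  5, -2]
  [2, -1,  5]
e^{tA} =
  [-t^2*exp(6*t)/2 + 2*t*exp(6*t) + exp(6*t), -t*exp(6*t), t^2*exp(6*t)/2 - t*exp(6*t)]
  [-t^2*exp(6*t)/2 + 3*t*exp(6*t), -t*exp(6*t) + exp(6*t), t^2*exp(6*t)/2 - 2*t*exp(6*t)]
  [-t^2*exp(6*t)/2 + 2*t*exp(6*t), -t*exp(6*t), t^2*exp(6*t)/2 - t*exp(6*t) + exp(6*t)]

Strategy: write A = P · J · P⁻¹ where J is a Jordan canonical form, so e^{tA} = P · e^{tJ} · P⁻¹, and e^{tJ} can be computed block-by-block.

A has Jordan form
J =
  [6, 1, 0]
  [0, 6, 1]
  [0, 0, 6]
(up to reordering of blocks).

Per-block formulas:
  For a 3×3 Jordan block J_3(6): exp(t · J_3(6)) = e^(6t)·(I + t·N + (t^2/2)·N^2), where N is the 3×3 nilpotent shift.

After assembling e^{tJ} and conjugating by P, we get:

e^{tA} =
  [-t^2*exp(6*t)/2 + 2*t*exp(6*t) + exp(6*t), -t*exp(6*t), t^2*exp(6*t)/2 - t*exp(6*t)]
  [-t^2*exp(6*t)/2 + 3*t*exp(6*t), -t*exp(6*t) + exp(6*t), t^2*exp(6*t)/2 - 2*t*exp(6*t)]
  [-t^2*exp(6*t)/2 + 2*t*exp(6*t), -t*exp(6*t), t^2*exp(6*t)/2 - t*exp(6*t) + exp(6*t)]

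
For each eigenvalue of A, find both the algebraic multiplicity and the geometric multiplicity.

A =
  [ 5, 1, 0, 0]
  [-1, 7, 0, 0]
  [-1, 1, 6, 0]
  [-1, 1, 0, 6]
λ = 6: alg = 4, geom = 3

Step 1 — factor the characteristic polynomial to read off the algebraic multiplicities:
  χ_A(x) = (x - 6)^4

Step 2 — compute geometric multiplicities via the rank-nullity identity g(λ) = n − rank(A − λI):
  rank(A − (6)·I) = 1, so dim ker(A − (6)·I) = n − 1 = 3

Summary:
  λ = 6: algebraic multiplicity = 4, geometric multiplicity = 3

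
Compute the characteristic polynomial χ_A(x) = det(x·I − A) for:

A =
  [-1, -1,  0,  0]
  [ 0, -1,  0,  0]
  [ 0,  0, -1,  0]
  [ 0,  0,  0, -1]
x^4 + 4*x^3 + 6*x^2 + 4*x + 1

Expanding det(x·I − A) (e.g. by cofactor expansion or by noting that A is similar to its Jordan form J, which has the same characteristic polynomial as A) gives
  χ_A(x) = x^4 + 4*x^3 + 6*x^2 + 4*x + 1
which factors as (x + 1)^4. The eigenvalues (with algebraic multiplicities) are λ = -1 with multiplicity 4.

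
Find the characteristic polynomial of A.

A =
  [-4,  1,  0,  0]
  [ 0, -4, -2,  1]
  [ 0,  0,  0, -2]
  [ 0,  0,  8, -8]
x^4 + 16*x^3 + 96*x^2 + 256*x + 256

Expanding det(x·I − A) (e.g. by cofactor expansion or by noting that A is similar to its Jordan form J, which has the same characteristic polynomial as A) gives
  χ_A(x) = x^4 + 16*x^3 + 96*x^2 + 256*x + 256
which factors as (x + 4)^4. The eigenvalues (with algebraic multiplicities) are λ = -4 with multiplicity 4.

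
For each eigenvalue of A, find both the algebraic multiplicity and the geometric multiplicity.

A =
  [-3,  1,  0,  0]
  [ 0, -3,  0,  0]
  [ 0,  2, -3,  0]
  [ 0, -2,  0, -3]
λ = -3: alg = 4, geom = 3

Step 1 — factor the characteristic polynomial to read off the algebraic multiplicities:
  χ_A(x) = (x + 3)^4

Step 2 — compute geometric multiplicities via the rank-nullity identity g(λ) = n − rank(A − λI):
  rank(A − (-3)·I) = 1, so dim ker(A − (-3)·I) = n − 1 = 3

Summary:
  λ = -3: algebraic multiplicity = 4, geometric multiplicity = 3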